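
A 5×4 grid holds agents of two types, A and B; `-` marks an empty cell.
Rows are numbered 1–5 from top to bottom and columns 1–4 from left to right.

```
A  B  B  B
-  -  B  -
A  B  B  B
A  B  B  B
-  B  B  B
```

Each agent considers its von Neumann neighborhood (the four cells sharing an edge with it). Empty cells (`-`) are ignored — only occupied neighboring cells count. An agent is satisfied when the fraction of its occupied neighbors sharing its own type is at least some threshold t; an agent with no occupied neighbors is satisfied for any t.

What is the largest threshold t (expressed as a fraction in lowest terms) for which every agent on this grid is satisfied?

0/1

(1,1)A 0/1
(1,2)B 1/2
(1,3)B 3/3
(1,4)B 1/1
(2,3)B 2/2
(3,1)A 1/2
(3,2)B 2/3
(3,3)B 4/4
(3,4)B 2/2
(4,1)A 1/2
(4,2)B 3/4
(4,3)B 4/4
(4,4)B 3/3
(5,2)B 2/2
(5,3)B 3/3
(5,4)B 2/2
The smallest same-type fraction is 0/1 at (1,1), which reduces to 0/1. Any threshold above that leaves this agent unsatisfied.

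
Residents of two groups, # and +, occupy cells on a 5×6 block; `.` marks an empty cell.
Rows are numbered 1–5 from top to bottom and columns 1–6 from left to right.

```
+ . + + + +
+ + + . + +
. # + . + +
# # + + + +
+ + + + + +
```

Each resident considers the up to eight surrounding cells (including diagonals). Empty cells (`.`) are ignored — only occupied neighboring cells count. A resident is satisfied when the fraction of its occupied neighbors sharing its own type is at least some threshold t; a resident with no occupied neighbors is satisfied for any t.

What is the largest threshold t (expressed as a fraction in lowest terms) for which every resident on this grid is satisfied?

2/7

(1,1)+ 2/2
(1,3)+ 3/3
(1,4)+ 4/4
(1,5)+ 4/4
(1,6)+ 3/3
(2,1)+ 2/3
(2,2)+ 5/6
(2,3)+ 4/5
(2,5)+ 6/6
(2,6)+ 5/5
(3,2)# 2/7
(3,3)+ 4/6
(3,5)+ 6/6
(3,6)+ 5/5
(4,1)# 2/4
(4,2)# 2/7
(4,3)+ 5/7
(4,4)+ 7/7
(4,5)+ 7/7
(4,6)+ 5/5
(5,1)+ 1/3
(5,2)+ 3/5
(5,3)+ 4/5
(5,4)+ 5/5
(5,5)+ 5/5
(5,6)+ 3/3
The smallest same-type fraction is 2/7 at (3,2), which reduces to 2/7. Any threshold above that leaves this resident unsatisfied.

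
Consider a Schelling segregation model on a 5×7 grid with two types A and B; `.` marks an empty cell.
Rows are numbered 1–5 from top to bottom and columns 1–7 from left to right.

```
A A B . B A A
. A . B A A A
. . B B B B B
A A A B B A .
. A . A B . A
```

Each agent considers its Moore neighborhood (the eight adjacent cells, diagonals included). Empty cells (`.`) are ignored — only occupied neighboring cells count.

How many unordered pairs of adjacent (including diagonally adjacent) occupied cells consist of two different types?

Scan each occupied cell's neighbors to the right and below (and the two forward diagonals) so each pair is counted once.
Row 1: A(1,1)–A(1,2)= A(1,1)–A(2,2)= A(1,2)–B(1,3)≠ A(1,2)–A(2,2)= B(1,3)–B(2,4)= B(1,3)–A(2,2)≠ B(1,5)–A(1,6)≠ B(1,5)–A(2,5)≠ B(1,5)–A(2,6)≠ B(1,5)–B(2,4)= A(1,6)–A(1,7)= A(1,6)–A(2,6)= A(1,6)–A(2,7)= A(1,6)–A(2,5)= A(1,7)–A(2,7)= A(1,7)–A(2,6)=  → 5/16 unlike.
Row 2: A(2,2)–B(3,3)≠ B(2,4)–A(2,5)≠ B(2,4)–B(3,4)= B(2,4)–B(3,5)= B(2,4)–B(3,3)= A(2,5)–A(2,6)= A(2,5)–B(3,5)≠ A(2,5)–B(3,6)≠ A(2,5)–B(3,4)≠ A(2,6)–A(2,7)= A(2,6)–B(3,6)≠ A(2,6)–B(3,7)≠ A(2,6)–B(3,5)≠ A(2,7)–B(3,7)≠ A(2,7)–B(3,6)≠  → 10/15 unlike.
Row 3: B(3,3)–B(3,4)= B(3,3)–A(4,3)≠ B(3,3)–B(4,4)= B(3,3)–A(4,2)≠ B(3,4)–B(3,5)= B(3,4)–B(4,4)= B(3,4)–B(4,5)= B(3,4)–A(4,3)≠ B(3,5)–B(3,6)= B(3,5)–B(4,5)= B(3,5)–A(4,6)≠ B(3,5)–B(4,4)= B(3,6)–B(3,7)= B(3,6)–A(4,6)≠ B(3,6)–B(4,5)= B(3,7)–A(4,6)≠  → 6/16 unlike.
Row 4: A(4,1)–A(4,2)= A(4,1)–A(5,2)= A(4,2)–A(4,3)= A(4,2)–A(5,2)= A(4,3)–B(4,4)≠ A(4,3)–A(5,4)= A(4,3)–A(5,2)= B(4,4)–B(4,5)= B(4,4)–A(5,4)≠ B(4,4)–B(5,5)= B(4,5)–A(4,6)≠ B(4,5)–B(5,5)= B(4,5)–A(5,4)≠ A(4,6)–A(5,7)= A(4,6)–B(5,5)≠  → 5/15 unlike.
Row 5: A(5,4)–B(5,5)≠  → 1/1 unlike.
Total adjacent occupied pairs: 63; unlike-type pairs: 27.

27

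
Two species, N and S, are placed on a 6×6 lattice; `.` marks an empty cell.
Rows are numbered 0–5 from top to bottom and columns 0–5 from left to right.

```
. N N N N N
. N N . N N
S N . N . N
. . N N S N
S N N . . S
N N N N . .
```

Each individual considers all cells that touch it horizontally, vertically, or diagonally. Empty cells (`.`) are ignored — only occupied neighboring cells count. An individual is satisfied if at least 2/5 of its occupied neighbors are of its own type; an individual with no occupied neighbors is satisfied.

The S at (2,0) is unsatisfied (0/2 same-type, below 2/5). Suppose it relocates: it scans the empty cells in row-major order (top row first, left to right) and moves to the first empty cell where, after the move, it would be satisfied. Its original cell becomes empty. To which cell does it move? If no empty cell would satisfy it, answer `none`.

(4,4)

Vacating (2,0). Empty cells in order:
  (0,0): 0/2 same-type → still unsatisfied.
  (1,0): 0/3 same-type → still unsatisfied.
  (1,3): 0/6 same-type → still unsatisfied.
  (2,2): 0/6 same-type → still unsatisfied.
  (2,4): 1/7 same-type → still unsatisfied.
  (3,0): 1/3 same-type → still unsatisfied.
  (3,1): 1/5 same-type → still unsatisfied.
  (4,3): 1/6 same-type → still unsatisfied.
  (4,4): 2/5 same-type → satisfied — stop here.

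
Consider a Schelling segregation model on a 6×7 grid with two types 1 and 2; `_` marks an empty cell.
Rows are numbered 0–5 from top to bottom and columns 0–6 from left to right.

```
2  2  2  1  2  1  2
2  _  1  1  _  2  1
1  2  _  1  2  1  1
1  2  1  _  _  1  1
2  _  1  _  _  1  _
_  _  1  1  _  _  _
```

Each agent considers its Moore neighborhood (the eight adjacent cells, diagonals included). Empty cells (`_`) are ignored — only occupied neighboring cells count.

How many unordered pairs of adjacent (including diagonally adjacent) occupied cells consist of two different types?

Scan each occupied cell's neighbors to the right and below (and the two forward diagonals) so each pair is counted once.
Row 0: 2(0,0)–2(0,1)= 2(0,0)–2(1,0)= 2(0,1)–2(0,2)= 2(0,1)–1(1,2)≠ 2(0,1)–2(1,0)= 2(0,2)–1(0,3)≠ 2(0,2)–1(1,2)≠ 2(0,2)–1(1,3)≠ 1(0,3)–2(0,4)≠ 1(0,3)–1(1,3)= 1(0,3)–1(1,2)= 2(0,4)–1(0,5)≠ 2(0,4)–2(1,5)= 2(0,4)–1(1,3)≠ 1(0,5)–2(0,6)≠ 1(0,5)–2(1,5)≠ 1(0,5)–1(1,6)= 2(0,6)–1(1,6)≠ 2(0,6)–2(1,5)=  → 10/19 unlike.
Row 1: 2(1,0)–1(2,0)≠ 2(1,0)–2(2,1)= 1(1,2)–1(1,3)= 1(1,2)–1(2,3)= 1(1,2)–2(2,1)≠ 1(1,3)–1(2,3)= 1(1,3)–2(2,4)≠ 2(1,5)–1(1,6)≠ 2(1,5)–1(2,5)≠ 2(1,5)–1(2,6)≠ 2(1,5)–2(2,4)= 1(1,6)–1(2,6)= 1(1,6)–1(2,5)=  → 6/13 unlike.
Row 2: 1(2,0)–2(2,1)≠ 1(2,0)–1(3,0)= 1(2,0)–2(3,1)≠ 2(2,1)–2(3,1)= 2(2,1)–1(3,2)≠ 2(2,1)–1(3,0)≠ 1(2,3)–2(2,4)≠ 1(2,3)–1(3,2)= 2(2,4)–1(2,5)≠ 2(2,4)–1(3,5)≠ 1(2,5)–1(2,6)= 1(2,5)–1(3,5)= 1(2,5)–1(3,6)= 1(2,6)–1(3,6)= 1(2,6)–1(3,5)=  → 7/15 unlike.
Row 3: 1(3,0)–2(3,1)≠ 1(3,0)–2(4,0)≠ 2(3,1)–1(3,2)≠ 2(3,1)–1(4,2)≠ 2(3,1)–2(4,0)= 1(3,2)–1(4,2)= 1(3,5)–1(3,6)= 1(3,5)–1(4,5)= 1(3,6)–1(4,5)=  → 4/9 unlike.
Row 4: 1(4,2)–1(5,2)= 1(4,2)–1(5,3)=  → 0/2 unlike.
Row 5: 1(5,2)–1(5,3)=  → 0/1 unlike.
Total adjacent occupied pairs: 59; unlike-type pairs: 27.

27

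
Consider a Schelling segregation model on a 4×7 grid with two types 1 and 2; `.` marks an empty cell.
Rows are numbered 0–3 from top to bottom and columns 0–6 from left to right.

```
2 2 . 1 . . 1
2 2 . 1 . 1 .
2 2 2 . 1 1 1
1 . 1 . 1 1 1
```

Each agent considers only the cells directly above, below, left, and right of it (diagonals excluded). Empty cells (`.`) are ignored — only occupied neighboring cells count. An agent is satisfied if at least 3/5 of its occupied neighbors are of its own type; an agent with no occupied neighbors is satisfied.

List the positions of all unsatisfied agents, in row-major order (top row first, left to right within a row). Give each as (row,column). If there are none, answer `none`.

(2,2), (3,0), (3,2)

Row 0: (0,0)2 2/2 ✓ · (0,1)2 2/2 ✓ · (0,3)1 1/1 ✓ · (0,6)1 0/0 ✓
Row 1: (1,0)2 3/3 ✓ · (1,1)2 3/3 ✓ · (1,3)1 1/1 ✓ · (1,5)1 1/1 ✓
Row 2: (2,0)2 2/3 ✓ · (2,1)2 3/3 ✓ · (2,2)2 1/2 ✗ · (2,4)1 2/2 ✓ · (2,5)1 4/4 ✓ · (2,6)1 2/2 ✓
Row 3: (3,0)1 0/1 ✗ · (3,2)1 0/1 ✗ · (3,4)1 2/2 ✓ · (3,5)1 3/3 ✓ · (3,6)1 2/2 ✓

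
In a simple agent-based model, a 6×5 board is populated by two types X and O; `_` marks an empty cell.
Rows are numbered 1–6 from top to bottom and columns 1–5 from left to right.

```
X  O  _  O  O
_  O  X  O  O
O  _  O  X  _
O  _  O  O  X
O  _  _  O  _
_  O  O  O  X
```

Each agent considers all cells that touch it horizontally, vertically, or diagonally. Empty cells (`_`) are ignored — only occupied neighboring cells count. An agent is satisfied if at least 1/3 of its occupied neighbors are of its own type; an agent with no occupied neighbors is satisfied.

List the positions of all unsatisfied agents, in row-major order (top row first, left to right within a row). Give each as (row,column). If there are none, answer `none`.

(1,1), (2,3), (3,4), (6,5)

Row 1: (1,1)X 0/2 not · (1,2)O 1/3 satisfied · (1,4)O 3/4 satisfied · (1,5)O 3/3 satisfied
Row 2: (2,2)O 3/5 satisfied · (2,3)X 1/6 not · (2,4)O 4/6 satisfied · (2,5)O 3/4 satisfied
Row 3: (3,1)O 2/2 satisfied · (3,3)O 4/6 satisfied · (3,4)X 2/7 not
Row 4: (4,1)O 2/2 satisfied · (4,3)O 3/4 satisfied · (4,4)O 3/5 satisfied · (4,5)X 1/3 satisfied
Row 5: (5,1)O 2/2 satisfied · (5,4)O 4/6 satisfied
Row 6: (6,2)O 2/2 satisfied · (6,3)O 3/3 satisfied · (6,4)O 2/3 satisfied · (6,5)X 0/2 not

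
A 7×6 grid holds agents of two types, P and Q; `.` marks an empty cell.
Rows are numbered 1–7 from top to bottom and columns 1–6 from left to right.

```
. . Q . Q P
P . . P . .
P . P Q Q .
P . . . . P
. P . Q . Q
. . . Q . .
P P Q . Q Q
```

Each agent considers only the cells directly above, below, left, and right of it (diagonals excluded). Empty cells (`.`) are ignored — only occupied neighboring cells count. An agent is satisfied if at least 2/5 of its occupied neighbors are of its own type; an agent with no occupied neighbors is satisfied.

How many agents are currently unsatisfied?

8

(1,3)Q 0/0 ok
(1,5)Q 0/1 unhappy
(1,6)P 0/1 unhappy
(2,1)P 1/1 ok
(2,4)P 0/1 unhappy
(3,1)P 2/2 ok
(3,3)P 0/1 unhappy
(3,4)Q 1/3 unhappy
(3,5)Q 1/1 ok
(4,1)P 1/1 ok
(4,6)P 0/1 unhappy
(5,2)P 0/0 ok
(5,4)Q 1/1 ok
(5,6)Q 0/1 unhappy
(6,4)Q 1/1 ok
(7,1)P 1/1 ok
(7,2)P 1/2 ok
(7,3)Q 0/1 unhappy
(7,5)Q 1/1 ok
(7,6)Q 1/1 ok
Unsatisfied: (1,5), (1,6), (2,4), (3,3), (3,4), (4,6), (5,6), (7,3) — 8 in total.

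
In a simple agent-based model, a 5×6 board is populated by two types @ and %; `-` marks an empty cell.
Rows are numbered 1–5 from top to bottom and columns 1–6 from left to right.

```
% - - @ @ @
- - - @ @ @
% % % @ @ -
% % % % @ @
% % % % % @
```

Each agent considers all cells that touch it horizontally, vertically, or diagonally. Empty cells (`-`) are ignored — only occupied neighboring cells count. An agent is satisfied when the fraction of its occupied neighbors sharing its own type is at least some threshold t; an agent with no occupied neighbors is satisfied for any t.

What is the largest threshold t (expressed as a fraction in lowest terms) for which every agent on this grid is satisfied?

(1,1)% — no occupied neighbors
(1,4)@ 3/3
(1,5)@ 5/5
(1,6)@ 3/3
(2,4)@ 5/6
(2,5)@ 7/7
(2,6)@ 4/4
(3,1)% 3/3
(3,2)% 5/5
(3,3)% 4/6
(3,4)@ 4/7
(3,5)@ 6/7
(4,1)% 5/5
(4,2)% 8/8
(4,3)% 7/8
(4,4)% 5/8
(4,5)@ 4/7
(4,6)@ 3/4
(5,1)% 3/3
(5,2)% 5/5
(5,3)% 5/5
(5,4)% 4/5
(5,5)% 2/5
(5,6)@ 2/3
The smallest same-type fraction is 2/5 at (5,5), which reduces to 2/5. Any threshold above that leaves this agent unsatisfied.

2/5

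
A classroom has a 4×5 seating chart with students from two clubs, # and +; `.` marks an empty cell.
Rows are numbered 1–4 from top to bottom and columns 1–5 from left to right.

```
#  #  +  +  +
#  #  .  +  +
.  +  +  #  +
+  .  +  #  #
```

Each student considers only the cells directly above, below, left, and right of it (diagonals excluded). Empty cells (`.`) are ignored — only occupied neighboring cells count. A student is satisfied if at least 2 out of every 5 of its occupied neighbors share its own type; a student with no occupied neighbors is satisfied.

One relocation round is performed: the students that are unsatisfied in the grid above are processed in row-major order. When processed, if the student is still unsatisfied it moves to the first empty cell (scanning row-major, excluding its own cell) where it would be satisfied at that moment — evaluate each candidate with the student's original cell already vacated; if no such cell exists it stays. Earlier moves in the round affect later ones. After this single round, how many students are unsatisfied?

1

Initially unsatisfied (in order): (3,4), (3,5).
  (3,4): no empty cell satisfies it; stays.
  (3,5) → (2,3).
Resulting grid:
# # + + +
# # + + +
. + + # .
+ . + # #
Unsatisfied now: (3,4).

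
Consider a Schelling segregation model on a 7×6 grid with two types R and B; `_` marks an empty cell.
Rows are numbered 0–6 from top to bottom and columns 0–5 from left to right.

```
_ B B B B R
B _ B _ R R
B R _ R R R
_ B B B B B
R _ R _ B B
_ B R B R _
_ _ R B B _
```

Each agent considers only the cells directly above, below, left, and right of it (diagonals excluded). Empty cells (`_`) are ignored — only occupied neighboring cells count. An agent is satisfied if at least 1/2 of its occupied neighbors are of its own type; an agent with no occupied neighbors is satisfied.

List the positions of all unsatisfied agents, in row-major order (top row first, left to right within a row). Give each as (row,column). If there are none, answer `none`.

(0,4), (2,1), (5,1), (5,3), (5,4)

Row 0: (0,1)B 1/1 ok · (0,2)B 3/3 ok · (0,3)B 2/2 ok · (0,4)B 1/3 unhappy · (0,5)R 1/2 ok
Row 1: (1,0)B 1/1 ok · (1,2)B 1/1 ok · (1,4)R 2/3 ok · (1,5)R 3/3 ok
Row 2: (2,0)B 1/2 ok · (2,1)R 0/2 unhappy · (2,3)R 1/2 ok · (2,4)R 3/4 ok · (2,5)R 2/3 ok
Row 3: (3,1)B 1/2 ok · (3,2)B 2/3 ok · (3,3)B 2/3 ok · (3,4)B 3/4 ok · (3,5)B 2/3 ok
Row 4: (4,0)R 0/0 ok · (4,2)R 1/2 ok · (4,4)B 2/3 ok · (4,5)B 2/2 ok
Row 5: (5,1)B 0/1 unhappy · (5,2)R 2/4 ok · (5,3)B 1/3 unhappy · (5,4)R 0/3 unhappy
Row 6: (6,2)R 1/2 ok · (6,3)B 2/3 ok · (6,4)B 1/2 ok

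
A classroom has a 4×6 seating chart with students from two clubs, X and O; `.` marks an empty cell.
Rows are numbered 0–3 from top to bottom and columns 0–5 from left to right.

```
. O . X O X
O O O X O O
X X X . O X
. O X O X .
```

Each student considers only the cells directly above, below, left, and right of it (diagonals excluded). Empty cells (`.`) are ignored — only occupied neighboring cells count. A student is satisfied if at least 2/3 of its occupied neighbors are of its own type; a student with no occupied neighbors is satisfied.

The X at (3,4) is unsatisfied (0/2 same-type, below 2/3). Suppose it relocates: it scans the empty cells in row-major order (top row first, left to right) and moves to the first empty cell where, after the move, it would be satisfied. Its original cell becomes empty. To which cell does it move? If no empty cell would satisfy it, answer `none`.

(3,5)

Vacating (3,4). Empty cells in order:
  (0,0): 0/2 same-type → still unsatisfied.
  (0,2): 1/3 same-type → still unsatisfied.
  (2,3): 2/4 same-type → still unsatisfied.
  (3,0): 1/2 same-type → still unsatisfied.
  (3,5): 1/1 same-type → satisfied — stop here.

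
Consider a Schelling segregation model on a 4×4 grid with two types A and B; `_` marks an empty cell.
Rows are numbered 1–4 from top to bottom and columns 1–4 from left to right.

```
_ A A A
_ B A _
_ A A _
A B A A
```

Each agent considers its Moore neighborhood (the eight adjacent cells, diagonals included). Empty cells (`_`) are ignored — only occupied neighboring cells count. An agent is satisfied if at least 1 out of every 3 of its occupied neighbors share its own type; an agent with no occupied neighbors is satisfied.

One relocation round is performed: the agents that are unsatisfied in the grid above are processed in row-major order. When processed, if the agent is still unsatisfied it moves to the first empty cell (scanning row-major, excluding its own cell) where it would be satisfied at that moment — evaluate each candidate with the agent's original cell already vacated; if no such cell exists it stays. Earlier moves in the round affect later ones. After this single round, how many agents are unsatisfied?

0

Initially unsatisfied (in order): (2,2), (4,2).
  (2,2) → (3,1).
  (4,2) → (2,1).
Resulting grid:
_ A A A
B _ A _
B A A _
A _ A A
All satisfied now.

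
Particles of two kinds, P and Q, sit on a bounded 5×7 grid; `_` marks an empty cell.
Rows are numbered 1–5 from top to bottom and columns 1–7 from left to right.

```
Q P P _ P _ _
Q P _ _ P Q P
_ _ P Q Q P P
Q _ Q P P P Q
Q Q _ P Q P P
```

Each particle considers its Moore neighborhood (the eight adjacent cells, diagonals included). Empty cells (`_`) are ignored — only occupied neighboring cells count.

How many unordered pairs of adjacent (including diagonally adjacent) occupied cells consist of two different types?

Scan each occupied cell's neighbors to the right and below (and the two forward diagonals) so each pair is counted once.
From row 1: 4 unlike of 9 pairs (running 4/9).
From row 2: 7 unlike of 12 pairs (running 11/21).
From row 3: 10 unlike of 17 pairs (running 21/38).
From row 4: 8 unlike of 18 pairs (running 29/56).
From row 5: 2 unlike of 4 pairs (running 31/60).
Total adjacent occupied pairs: 60; unlike-type pairs: 31.

31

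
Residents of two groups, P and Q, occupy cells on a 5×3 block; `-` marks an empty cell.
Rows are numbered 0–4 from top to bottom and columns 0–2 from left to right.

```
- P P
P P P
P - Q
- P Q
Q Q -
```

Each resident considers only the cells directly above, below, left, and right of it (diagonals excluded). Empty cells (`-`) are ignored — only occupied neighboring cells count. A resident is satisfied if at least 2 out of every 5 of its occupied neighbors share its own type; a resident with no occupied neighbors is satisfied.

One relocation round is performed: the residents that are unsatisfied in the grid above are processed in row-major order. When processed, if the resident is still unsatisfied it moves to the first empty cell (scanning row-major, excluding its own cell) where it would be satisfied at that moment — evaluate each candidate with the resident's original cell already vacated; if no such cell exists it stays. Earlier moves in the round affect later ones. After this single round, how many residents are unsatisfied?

0

Initially unsatisfied (in order): (3,1).
  (3,1) → (0,0).
Resulting grid:
P P P
P P P
P - Q
- - Q
Q Q -
All satisfied now.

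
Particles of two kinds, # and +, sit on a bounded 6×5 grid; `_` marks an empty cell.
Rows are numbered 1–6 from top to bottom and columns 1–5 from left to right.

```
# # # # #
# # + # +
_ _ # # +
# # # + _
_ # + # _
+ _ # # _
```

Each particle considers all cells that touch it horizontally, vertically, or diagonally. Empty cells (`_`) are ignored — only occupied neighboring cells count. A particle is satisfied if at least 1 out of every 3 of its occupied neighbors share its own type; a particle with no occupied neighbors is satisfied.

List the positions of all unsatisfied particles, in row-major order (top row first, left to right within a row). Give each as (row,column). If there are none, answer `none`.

(2,3), (2,5), (5,3), (6,1)

Row 1: (1,1)# 3/3 satisfied · (1,2)# 4/5 satisfied · (1,3)# 4/5 satisfied · (1,4)# 3/5 satisfied · (1,5)# 2/3 satisfied
Row 2: (2,1)# 3/3 satisfied · (2,2)# 5/6 satisfied · (2,3)+ 0/7 not · (2,4)# 5/8 satisfied · (2,5)+ 1/5 not
Row 3: (3,3)# 5/7 satisfied · (3,4)# 3/7 satisfied · (3,5)+ 2/4 satisfied
Row 4: (4,1)# 2/2 satisfied · (4,2)# 4/5 satisfied · (4,3)# 5/7 satisfied · (4,4)+ 2/6 satisfied
Row 5: (5,2)# 4/6 satisfied · (5,3)+ 1/7 not · (5,4)# 3/5 satisfied
Row 6: (6,1)+ 0/1 not · (6,3)# 3/4 satisfied · (6,4)# 2/3 satisfied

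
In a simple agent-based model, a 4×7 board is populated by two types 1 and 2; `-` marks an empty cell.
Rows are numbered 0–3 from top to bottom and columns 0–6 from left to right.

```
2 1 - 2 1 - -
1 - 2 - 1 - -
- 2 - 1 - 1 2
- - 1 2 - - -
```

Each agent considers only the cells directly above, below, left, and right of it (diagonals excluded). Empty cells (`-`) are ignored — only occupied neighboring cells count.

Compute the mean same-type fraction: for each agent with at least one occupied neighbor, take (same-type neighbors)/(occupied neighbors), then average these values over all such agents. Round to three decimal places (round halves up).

Row 0: (0,0)2 0/2 · (0,1)1 0/1 · (0,3)2 0/1 · (0,4)1 1/2
Row 1: (1,0)1 0/1 · (1,2)2 — no occupied neighbors · (1,4)1 1/1
Row 2: (2,1)2 — no occupied neighbors · (2,3)1 0/1 · (2,5)1 0/1 · (2,6)2 0/1
Row 3: (3,2)1 0/1 · (3,3)2 0/2
Sum over 11 agents: 0/2 + 0/1 + 0/1 + 1/2 + 0/1 + 1/1 + 0/1 + 0/1 + 0/1 + 0/1 + 0/2 = 3/2; mean = 3/2 ÷ 11 = 3/22 = 0.136363… → 0.136.

0.136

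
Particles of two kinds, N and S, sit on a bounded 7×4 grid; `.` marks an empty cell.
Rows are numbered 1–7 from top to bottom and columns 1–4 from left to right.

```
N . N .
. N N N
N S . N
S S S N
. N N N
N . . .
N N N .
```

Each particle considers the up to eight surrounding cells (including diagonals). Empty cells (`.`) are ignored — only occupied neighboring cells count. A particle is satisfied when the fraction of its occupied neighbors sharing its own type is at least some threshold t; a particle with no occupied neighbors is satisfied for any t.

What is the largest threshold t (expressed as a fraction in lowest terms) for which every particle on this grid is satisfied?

1/4

Row 1: (1,1)N 1/1 · (1,3)N 3/3
Row 2: (2,2)N 4/5 · (2,3)N 4/5 · (2,4)N 3/3
Row 3: (3,1)N 1/4 · (3,2)S 3/6 · (3,4)N 3/4
Row 4: (4,1)S 2/4 · (4,2)S 3/6 · (4,3)S 2/7 · (4,4)N 3/4
Row 5: (5,2)N 2/5 · (5,3)N 3/5 · (5,4)N 2/3
Row 6: (6,1)N 3/3
Row 7: (7,1)N 2/2 · (7,2)N 3/3 · (7,3)N 1/1
The smallest same-type fraction is 1/4 at (3,1), which reduces to 1/4. Any threshold above that leaves this particle unsatisfied.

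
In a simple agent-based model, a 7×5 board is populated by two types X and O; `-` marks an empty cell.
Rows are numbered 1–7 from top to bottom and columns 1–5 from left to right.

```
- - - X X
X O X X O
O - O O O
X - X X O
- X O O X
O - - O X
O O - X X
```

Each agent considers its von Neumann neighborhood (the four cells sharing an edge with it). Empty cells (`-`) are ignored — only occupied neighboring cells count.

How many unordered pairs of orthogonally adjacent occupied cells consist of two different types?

Scan each occupied cell's neighbors to the right and below so each pair is counted once.
From row 1: 1 unlike of 3 pairs (running 1/3).
From row 2: 6 unlike of 8 pairs (running 7/11).
From row 3: 3 unlike of 6 pairs (running 10/17).
From row 4: 4 unlike of 5 pairs (running 14/22).
From row 5: 2 unlike of 5 pairs (running 16/27).
From row 6: 2 unlike of 4 pairs (running 18/31).
From row 7: 0 unlike of 2 pairs (running 18/33).
Total adjacent occupied pairs: 33; unlike-type pairs: 18.

18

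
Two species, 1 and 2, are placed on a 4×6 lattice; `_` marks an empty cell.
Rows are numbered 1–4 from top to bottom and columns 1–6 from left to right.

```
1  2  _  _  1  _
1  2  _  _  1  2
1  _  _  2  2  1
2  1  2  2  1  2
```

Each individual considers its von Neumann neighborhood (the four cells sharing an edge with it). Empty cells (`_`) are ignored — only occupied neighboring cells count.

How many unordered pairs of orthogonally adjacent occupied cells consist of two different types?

Scan each occupied cell's neighbors to the right and below so each pair is counted once.
From row 1: 1 unlike of 4 pairs (running 1/4).
From row 2: 4 unlike of 5 pairs (running 5/9).
From row 3: 4 unlike of 6 pairs (running 9/15).
From row 4: 4 unlike of 5 pairs (running 13/20).
Total adjacent occupied pairs: 20; unlike-type pairs: 13.

13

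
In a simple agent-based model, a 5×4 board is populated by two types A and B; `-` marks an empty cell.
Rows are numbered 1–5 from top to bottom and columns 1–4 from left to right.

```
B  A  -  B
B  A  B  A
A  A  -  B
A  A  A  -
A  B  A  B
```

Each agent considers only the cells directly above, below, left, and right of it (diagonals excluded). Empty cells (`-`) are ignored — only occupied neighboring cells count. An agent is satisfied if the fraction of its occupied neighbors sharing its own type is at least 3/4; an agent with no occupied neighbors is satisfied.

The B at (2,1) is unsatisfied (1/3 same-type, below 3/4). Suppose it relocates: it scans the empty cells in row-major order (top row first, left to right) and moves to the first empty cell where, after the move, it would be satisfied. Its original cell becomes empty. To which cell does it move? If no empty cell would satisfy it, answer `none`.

none

Vacating (2,1). Empty cells in order:
  (1,3): 2/3 same-type → still unsatisfied.
  (3,3): 2/4 same-type → still unsatisfied.
  (4,4): 2/3 same-type → still unsatisfied.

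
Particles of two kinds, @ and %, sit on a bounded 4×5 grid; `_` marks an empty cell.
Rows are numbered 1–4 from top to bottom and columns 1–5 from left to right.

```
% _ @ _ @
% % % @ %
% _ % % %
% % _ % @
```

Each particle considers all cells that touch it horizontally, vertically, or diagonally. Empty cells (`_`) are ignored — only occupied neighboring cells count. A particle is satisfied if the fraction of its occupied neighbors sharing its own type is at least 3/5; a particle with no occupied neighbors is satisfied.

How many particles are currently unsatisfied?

5

(1,1)% 2/2 satisfied
(1,3)@ 1/3 not
(1,5)@ 1/2 not
(2,1)% 3/3 satisfied
(2,2)% 5/6 satisfied
(2,3)% 3/5 satisfied
(2,4)@ 2/7 not
(2,5)% 2/4 not
(3,1)% 4/4 satisfied
(3,3)% 5/6 satisfied
(3,4)% 5/7 satisfied
(3,5)% 3/5 satisfied
(4,1)% 2/2 satisfied
(4,2)% 3/3 satisfied
(4,4)% 3/4 satisfied
(4,5)@ 0/3 not
Unsatisfied: (1,3), (1,5), (2,4), (2,5), (4,5) — 5 in total.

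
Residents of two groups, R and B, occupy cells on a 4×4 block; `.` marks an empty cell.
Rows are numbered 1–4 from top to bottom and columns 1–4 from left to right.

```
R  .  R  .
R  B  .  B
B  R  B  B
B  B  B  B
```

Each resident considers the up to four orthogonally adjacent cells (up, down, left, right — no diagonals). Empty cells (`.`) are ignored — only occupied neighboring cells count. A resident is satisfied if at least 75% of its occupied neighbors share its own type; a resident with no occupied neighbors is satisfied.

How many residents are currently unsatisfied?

6

(1,1)R 1/1 ✓
(1,3)R 0/0 ✓
(2,1)R 1/3 ✗
(2,2)B 0/2 ✗
(2,4)B 1/1 ✓
(3,1)B 1/3 ✗
(3,2)R 0/4 ✗
(3,3)B 2/3 ✗
(3,4)B 3/3 ✓
(4,1)B 2/2 ✓
(4,2)B 2/3 ✗
(4,3)B 3/3 ✓
(4,4)B 2/2 ✓
Unsatisfied: (2,1), (2,2), (3,1), (3,2), (3,3), (4,2) — 6 in total.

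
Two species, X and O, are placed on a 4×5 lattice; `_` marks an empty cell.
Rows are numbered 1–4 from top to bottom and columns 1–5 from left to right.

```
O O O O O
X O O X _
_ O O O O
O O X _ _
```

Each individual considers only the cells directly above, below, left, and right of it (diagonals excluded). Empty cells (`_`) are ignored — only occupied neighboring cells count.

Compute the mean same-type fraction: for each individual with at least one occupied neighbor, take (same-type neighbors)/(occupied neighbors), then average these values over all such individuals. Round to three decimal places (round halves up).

(1,1)O 1/2
(1,2)O 3/3
(1,3)O 3/3
(1,4)O 2/3
(1,5)O 1/1
(2,1)X 0/2
(2,2)O 3/4
(2,3)O 3/4
(2,4)X 0/3
(3,2)O 3/3
(3,3)O 3/4
(3,4)O 2/3
(3,5)O 1/1
(4,1)O 1/1
(4,2)O 2/3
(4,3)X 0/2
Sum over 16 individuals: 1/2 + 3/3 + 3/3 + 2/3 + 1/1 + 0/2 + 3/4 + 3/4 + 0/3 + 3/3 + 3/4 + 2/3 + 1/1 + 1/1 + 2/3 + 0/2 = 43/4; mean = 43/4 ÷ 16 = 43/64 = 0.671875 → 0.672.

0.672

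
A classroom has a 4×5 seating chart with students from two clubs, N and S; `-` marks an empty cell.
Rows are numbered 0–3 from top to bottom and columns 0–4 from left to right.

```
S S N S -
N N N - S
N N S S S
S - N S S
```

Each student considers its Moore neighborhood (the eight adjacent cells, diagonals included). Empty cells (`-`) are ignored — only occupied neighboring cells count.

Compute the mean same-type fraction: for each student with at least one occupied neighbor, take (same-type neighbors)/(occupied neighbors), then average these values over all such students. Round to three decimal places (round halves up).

0.564

(0,0)S 1/3
(0,1)S 1/5
(0,2)N 2/4
(0,3)S 1/3
(1,0)N 3/5
(1,1)N 5/8
(1,2)N 3/7
(1,4)S 3/3
(2,0)N 3/4
(2,1)N 5/7
(2,2)S 2/6
(2,3)S 5/7
(2,4)S 4/4
(3,0)S 0/2
(3,2)N 1/4
(3,3)S 4/5
(3,4)S 3/3
Sum over 17 students: 1/3 + 1/5 + 2/4 + 1/3 + 3/5 + 5/8 + 3/7 + 3/3 + 3/4 + 5/7 + 2/6 + 5/7 + 4/4 + 0/2 + 1/4 + 4/5 + 3/3 = 2683/280; mean = 2683/280 ÷ 17 = 2683/4760 = 0.563655… → 0.564.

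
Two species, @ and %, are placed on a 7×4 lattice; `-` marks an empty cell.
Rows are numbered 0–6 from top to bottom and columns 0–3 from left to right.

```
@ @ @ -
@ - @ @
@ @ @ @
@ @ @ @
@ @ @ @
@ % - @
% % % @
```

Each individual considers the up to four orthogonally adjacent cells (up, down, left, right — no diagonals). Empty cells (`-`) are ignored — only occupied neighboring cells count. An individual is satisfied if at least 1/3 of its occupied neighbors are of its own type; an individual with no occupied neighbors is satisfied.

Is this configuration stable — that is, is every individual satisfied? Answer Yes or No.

Yes

(0,0)@ 2/2 ok
(0,1)@ 2/2 ok
(0,2)@ 2/2 ok
(1,0)@ 2/2 ok
(1,2)@ 3/3 ok
(1,3)@ 2/2 ok
(2,0)@ 3/3 ok
(2,1)@ 3/3 ok
(2,2)@ 4/4 ok
(2,3)@ 3/3 ok
(3,0)@ 3/3 ok
(3,1)@ 4/4 ok
(3,2)@ 4/4 ok
(3,3)@ 3/3 ok
(4,0)@ 3/3 ok
(4,1)@ 3/4 ok
(4,2)@ 3/3 ok
(4,3)@ 3/3 ok
(5,0)@ 1/3 ok
(5,1)% 1/3 ok
(5,3)@ 2/2 ok
(6,0)% 1/2 ok
(6,1)% 3/3 ok
(6,2)% 1/2 ok
(6,3)@ 1/2 ok
All meet the threshold, so the configuration is stable.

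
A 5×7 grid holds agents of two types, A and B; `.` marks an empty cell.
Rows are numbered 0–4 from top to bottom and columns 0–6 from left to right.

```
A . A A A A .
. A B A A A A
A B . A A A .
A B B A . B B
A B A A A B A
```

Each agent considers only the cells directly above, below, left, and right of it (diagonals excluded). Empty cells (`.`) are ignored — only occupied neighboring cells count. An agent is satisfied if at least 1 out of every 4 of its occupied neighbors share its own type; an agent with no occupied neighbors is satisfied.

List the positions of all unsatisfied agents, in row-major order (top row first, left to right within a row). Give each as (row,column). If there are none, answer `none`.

Row 0: (0,0)A 0/0 ✓ · (0,2)A 1/2 ✓ · (0,3)A 3/3 ✓ · (0,4)A 3/3 ✓ · (0,5)A 2/2 ✓
Row 1: (1,1)A 0/2 ✗ · (1,2)B 0/3 ✗ · (1,3)A 3/4 ✓ · (1,4)A 4/4 ✓ · (1,5)A 4/4 ✓ · (1,6)A 1/1 ✓
Row 2: (2,0)A 1/2 ✓ · (2,1)B 1/3 ✓ · (2,3)A 3/3 ✓ · (2,4)A 3/3 ✓ · (2,5)A 2/3 ✓
Row 3: (3,0)A 2/3 ✓ · (3,1)B 3/4 ✓ · (3,2)B 1/3 ✓ · (3,3)A 2/3 ✓ · (3,5)B 2/3 ✓ · (3,6)B 1/2 ✓
Row 4: (4,0)A 1/2 ✓ · (4,1)B 1/3 ✓ · (4,2)A 1/3 ✓ · (4,3)A 3/3 ✓ · (4,4)A 1/2 ✓ · (4,5)B 1/3 ✓ · (4,6)A 0/2 ✗

(1,1), (1,2), (4,6)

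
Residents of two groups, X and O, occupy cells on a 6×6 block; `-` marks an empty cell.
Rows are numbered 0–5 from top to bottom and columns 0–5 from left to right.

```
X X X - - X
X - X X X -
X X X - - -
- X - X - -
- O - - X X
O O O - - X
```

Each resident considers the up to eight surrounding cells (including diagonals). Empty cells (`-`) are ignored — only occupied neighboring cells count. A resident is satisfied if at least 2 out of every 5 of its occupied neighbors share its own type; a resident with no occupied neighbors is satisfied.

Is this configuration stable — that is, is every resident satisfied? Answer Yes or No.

(0,0)X 2/2 satisfied
(0,1)X 4/4 satisfied
(0,2)X 3/3 satisfied
(0,5)X 1/1 satisfied
(1,0)X 4/4 satisfied
(1,2)X 5/5 satisfied
(1,3)X 4/4 satisfied
(1,4)X 2/2 satisfied
(2,0)X 3/3 satisfied
(2,1)X 5/5 satisfied
(2,2)X 5/5 satisfied
(3,1)X 3/4 satisfied
(3,3)X 2/2 satisfied
(4,1)O 3/4 satisfied
(4,4)X 3/3 satisfied
(4,5)X 2/2 satisfied
(5,0)O 2/2 satisfied
(5,1)O 3/3 satisfied
(5,2)O 2/2 satisfied
(5,5)X 2/2 satisfied
All meet the threshold, so the configuration is stable.

Yes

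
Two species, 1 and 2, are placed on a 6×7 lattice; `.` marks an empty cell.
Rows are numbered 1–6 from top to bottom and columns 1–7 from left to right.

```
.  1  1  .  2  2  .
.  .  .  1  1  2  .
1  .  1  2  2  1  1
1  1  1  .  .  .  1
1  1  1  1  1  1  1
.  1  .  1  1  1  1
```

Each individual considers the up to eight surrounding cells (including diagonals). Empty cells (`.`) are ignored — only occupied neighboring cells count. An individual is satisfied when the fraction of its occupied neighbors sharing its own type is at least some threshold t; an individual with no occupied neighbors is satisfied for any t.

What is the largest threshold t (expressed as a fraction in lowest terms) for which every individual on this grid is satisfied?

(1,2)1 1/1
(1,3)1 2/2
(1,5)2 2/4
(1,6)2 2/3
(2,4)1 3/6
(2,5)1 2/7
(2,6)2 3/6
(3,1)1 2/2
(3,3)1 3/4
(3,4)2 1/5
(3,5)2 2/5
(3,6)1 3/5
(3,7)1 2/3
(4,1)1 4/4
(4,2)1 7/7
(4,3)1 5/6
(4,7)1 4/4
(5,1)1 4/4
(5,2)1 6/6
(5,3)1 6/6
(5,4)1 5/5
(5,5)1 5/5
(5,6)1 6/6
(5,7)1 4/4
(6,2)1 3/3
(6,4)1 4/4
(6,5)1 5/5
(6,6)1 5/5
(6,7)1 3/3
The smallest same-type fraction is 1/5 at (3,4), which reduces to 1/5. Any threshold above that leaves this individual unsatisfied.

1/5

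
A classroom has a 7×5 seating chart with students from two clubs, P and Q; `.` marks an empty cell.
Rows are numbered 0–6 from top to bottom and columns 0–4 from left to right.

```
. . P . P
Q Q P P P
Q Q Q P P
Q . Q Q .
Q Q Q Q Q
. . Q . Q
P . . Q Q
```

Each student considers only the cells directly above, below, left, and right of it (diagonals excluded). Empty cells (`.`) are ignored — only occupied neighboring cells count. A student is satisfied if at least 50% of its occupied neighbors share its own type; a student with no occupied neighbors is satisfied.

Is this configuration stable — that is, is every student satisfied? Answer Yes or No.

Row 0: (0,2)P 1/1 ok · (0,4)P 1/1 ok
Row 1: (1,0)Q 2/2 ok · (1,1)Q 2/3 ok · (1,2)P 2/4 ok · (1,3)P 3/3 ok · (1,4)P 3/3 ok
Row 2: (2,0)Q 3/3 ok · (2,1)Q 3/3 ok · (2,2)Q 2/4 ok · (2,3)P 2/4 ok · (2,4)P 2/2 ok
Row 3: (3,0)Q 2/2 ok · (3,2)Q 3/3 ok · (3,3)Q 2/3 ok
Row 4: (4,0)Q 2/2 ok · (4,1)Q 2/2 ok · (4,2)Q 4/4 ok · (4,3)Q 3/3 ok · (4,4)Q 2/2 ok
Row 5: (5,2)Q 1/1 ok · (5,4)Q 2/2 ok
Row 6: (6,0)P 0/0 ok · (6,3)Q 1/1 ok · (6,4)Q 2/2 ok
All meet the threshold, so the configuration is stable.

Yes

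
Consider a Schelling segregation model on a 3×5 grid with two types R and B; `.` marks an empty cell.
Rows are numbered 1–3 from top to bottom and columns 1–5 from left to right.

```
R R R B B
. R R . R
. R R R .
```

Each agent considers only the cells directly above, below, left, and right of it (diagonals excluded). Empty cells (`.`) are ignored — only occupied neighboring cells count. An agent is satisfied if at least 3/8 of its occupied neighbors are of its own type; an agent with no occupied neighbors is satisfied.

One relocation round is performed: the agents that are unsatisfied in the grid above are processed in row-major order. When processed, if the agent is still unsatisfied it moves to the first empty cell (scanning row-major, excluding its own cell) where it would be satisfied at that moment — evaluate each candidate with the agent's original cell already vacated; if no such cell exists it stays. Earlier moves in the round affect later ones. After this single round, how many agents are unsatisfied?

0

Initially unsatisfied (in order): (2,5).
  (2,5) → (2,1).
Resulting grid:
R R R B B
R R R . .
. R R R .
All satisfied now.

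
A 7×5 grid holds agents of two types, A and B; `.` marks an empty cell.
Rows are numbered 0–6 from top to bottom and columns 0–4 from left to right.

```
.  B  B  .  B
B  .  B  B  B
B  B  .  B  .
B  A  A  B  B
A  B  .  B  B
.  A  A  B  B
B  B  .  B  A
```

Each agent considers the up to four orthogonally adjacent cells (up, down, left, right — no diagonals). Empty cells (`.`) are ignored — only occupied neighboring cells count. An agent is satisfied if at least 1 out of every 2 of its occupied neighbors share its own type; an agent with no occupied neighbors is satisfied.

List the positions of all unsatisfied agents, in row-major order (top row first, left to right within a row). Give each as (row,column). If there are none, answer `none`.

(3,0), (3,1), (4,0), (4,1), (5,1), (6,4)

(0,1)B 1/1 ok
(0,2)B 2/2 ok
(0,4)B 1/1 ok
(1,0)B 1/1 ok
(1,2)B 2/2 ok
(1,3)B 3/3 ok
(1,4)B 2/2 ok
(2,0)B 3/3 ok
(2,1)B 1/2 ok
(2,3)B 2/2 ok
(3,0)B 1/3 unhappy
(3,1)A 1/4 unhappy
(3,2)A 1/2 ok
(3,3)B 3/4 ok
(3,4)B 2/2 ok
(4,0)A 0/2 unhappy
(4,1)B 0/3 unhappy
(4,3)B 3/3 ok
(4,4)B 3/3 ok
(5,1)A 1/3 unhappy
(5,2)A 1/2 ok
(5,3)B 3/4 ok
(5,4)B 2/3 ok
(6,0)B 1/1 ok
(6,1)B 1/2 ok
(6,3)B 1/2 ok
(6,4)A 0/2 unhappy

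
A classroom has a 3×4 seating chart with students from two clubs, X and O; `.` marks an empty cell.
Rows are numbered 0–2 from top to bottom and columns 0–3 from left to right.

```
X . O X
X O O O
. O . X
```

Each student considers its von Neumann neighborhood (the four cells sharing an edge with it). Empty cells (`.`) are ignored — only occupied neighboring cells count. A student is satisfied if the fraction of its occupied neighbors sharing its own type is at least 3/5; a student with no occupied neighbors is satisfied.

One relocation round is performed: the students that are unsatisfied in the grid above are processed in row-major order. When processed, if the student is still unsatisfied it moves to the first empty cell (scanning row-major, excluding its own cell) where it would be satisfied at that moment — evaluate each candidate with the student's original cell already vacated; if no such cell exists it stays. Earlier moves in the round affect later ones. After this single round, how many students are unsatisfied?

4

Initially unsatisfied (in order): (0,2), (0,3), (1,0), (1,3), (2,3).
  (0,2) → (2,2).
  (0,3): no empty cell satisfies it; stays.
  (1,0): no empty cell satisfies it; stays.
  (1,3): no empty cell satisfies it; stays.
  (2,3): no empty cell satisfies it; stays.
Resulting grid:
X . . X
X O O O
. O O X
Unsatisfied now: (0,3), (1,0), (1,3), (2,3).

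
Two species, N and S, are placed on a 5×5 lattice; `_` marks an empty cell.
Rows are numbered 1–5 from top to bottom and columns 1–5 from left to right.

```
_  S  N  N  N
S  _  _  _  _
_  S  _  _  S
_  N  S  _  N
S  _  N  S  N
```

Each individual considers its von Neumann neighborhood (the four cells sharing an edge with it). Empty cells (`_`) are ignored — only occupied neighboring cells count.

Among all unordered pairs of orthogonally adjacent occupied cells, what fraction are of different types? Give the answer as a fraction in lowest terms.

Scan each occupied cell's neighbors to the right and below so each pair is counted once.
Row 1: S(1,2)–N(1,3)≠ N(1,3)–N(1,4)= N(1,4)–N(1,5)=  → 1/3 unlike.
Row 3: S(3,2)–N(4,2)≠ S(3,5)–N(4,5)≠  → 2/2 unlike.
Row 4: N(4,2)–S(4,3)≠ S(4,3)–N(5,3)≠ N(4,5)–N(5,5)=  → 2/3 unlike.
Row 5: N(5,3)–S(5,4)≠ S(5,4)–N(5,5)≠  → 2/2 unlike.
Total adjacent occupied pairs: 10; unlike-type pairs: 7.
7/10 is already in lowest terms.

7/10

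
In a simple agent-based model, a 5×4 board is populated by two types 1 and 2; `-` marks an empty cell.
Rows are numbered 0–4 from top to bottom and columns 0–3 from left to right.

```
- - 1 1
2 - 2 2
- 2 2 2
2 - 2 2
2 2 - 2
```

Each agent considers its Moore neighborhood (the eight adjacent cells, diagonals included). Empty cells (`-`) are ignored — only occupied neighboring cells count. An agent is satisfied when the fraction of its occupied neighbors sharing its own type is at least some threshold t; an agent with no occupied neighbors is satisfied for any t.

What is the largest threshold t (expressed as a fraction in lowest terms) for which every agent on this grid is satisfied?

Row 0: (0,2)1 1/3 · (0,3)1 1/3
Row 1: (1,0)2 1/1 · (1,2)2 4/6 · (1,3)2 3/5
Row 2: (2,1)2 5/5 · (2,2)2 6/6 · (2,3)2 5/5
Row 3: (3,0)2 3/3 · (3,2)2 6/6 · (3,3)2 4/4
Row 4: (4,0)2 2/2 · (4,1)2 3/3 · (4,3)2 2/2
The smallest same-type fraction is 1/3 at (0,2), which reduces to 1/3. Any threshold above that leaves this agent unsatisfied.

1/3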